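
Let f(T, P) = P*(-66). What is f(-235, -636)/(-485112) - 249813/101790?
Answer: -20028739/7883070 ≈ -2.5407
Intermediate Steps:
f(T, P) = -66*P
f(-235, -636)/(-485112) - 249813/101790 = -66*(-636)/(-485112) - 249813/101790 = 41976*(-1/485112) - 249813*1/101790 = -1749/20213 - 27757/11310 = -20028739/7883070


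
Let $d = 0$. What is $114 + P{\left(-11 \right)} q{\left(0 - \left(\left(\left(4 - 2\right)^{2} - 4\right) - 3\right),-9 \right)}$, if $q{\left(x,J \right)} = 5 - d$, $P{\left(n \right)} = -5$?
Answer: $89$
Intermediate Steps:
$q{\left(x,J \right)} = 5$ ($q{\left(x,J \right)} = 5 - 0 = 5 + 0 = 5$)
$114 + P{\left(-11 \right)} q{\left(0 - \left(\left(\left(4 - 2\right)^{2} - 4\right) - 3\right),-9 \right)} = 114 - 25 = 89$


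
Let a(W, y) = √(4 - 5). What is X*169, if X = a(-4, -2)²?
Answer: -169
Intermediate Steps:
a(W, y) = I (a(W, y) = √(-1) = I)
X = -1 (X = I² = -1)
X*169 = -1*169 = -169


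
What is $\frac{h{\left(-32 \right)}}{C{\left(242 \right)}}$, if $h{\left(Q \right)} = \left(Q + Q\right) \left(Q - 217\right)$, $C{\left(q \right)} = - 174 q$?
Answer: $- \frac{1328}{3509} \approx -0.37846$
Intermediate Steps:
$h{\left(Q \right)} = 2 Q \left(-217 + Q\right)$
$\frac{h{\left(-32 \right)}}{C{\left(242 \right)}} = \frac{2 \left(-32\right) \left(-217 - 32\right)}{\left(-174\right) 242} = \frac{2 \left(-32\right) \left(-249\right)}{-42108} = 15936 \left(- \frac{1}{42108}\right) = - \frac{1328}{3509}$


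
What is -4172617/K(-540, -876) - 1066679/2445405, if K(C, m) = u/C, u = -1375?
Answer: -220400809724861/134497275 ≈ -1.6387e+6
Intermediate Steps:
K(C, m) = -1375/C
-4172617/K(-540, -876) - 1066679/2445405 = -4172617/((-1375/(-540))) - 1066679/2445405 = -4172617/((-1375*(-1/540))) - 1066679*1/2445405 = -4172617/275/108 - 1066679/2445405 = -4172617*108/275 - 1066679/2445405 = -450642636/275 - 1066679/2445405 = -220400809724861/134497275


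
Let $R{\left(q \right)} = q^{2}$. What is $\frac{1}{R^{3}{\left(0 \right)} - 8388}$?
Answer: $- \frac{1}{8388} \approx -0.00011922$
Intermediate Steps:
$\frac{1}{R^{3}{\left(0 \right)} - 8388} = \frac{1}{\left(0^{2}\right)^{3} - 8388} = \frac{1}{0^{3} - 8388} = \frac{1}{0 - 8388} = \frac{1}{-8388} = - \frac{1}{8388}$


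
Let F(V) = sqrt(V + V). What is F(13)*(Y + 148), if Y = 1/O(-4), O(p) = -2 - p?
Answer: 297*sqrt(26)/2 ≈ 757.20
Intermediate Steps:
F(V) = sqrt(2)*sqrt(V) (F(V) = sqrt(2*V) = sqrt(2)*sqrt(V))
Y = 1/2 (Y = 1/(-2 - 1*(-4)) = 1/(-2 + 4) = 1/2 ≈ 0.50000)
F(13)*(Y + 148) = (sqrt(2)*sqrt(13))*(1/2 + 148) = sqrt(26)*(297/2) = 297*sqrt(26)/2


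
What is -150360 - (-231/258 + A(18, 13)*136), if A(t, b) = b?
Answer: -13082931/86 ≈ -1.5213e+5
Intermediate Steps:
-150360 - (-231/258 + A(18, 13)*136) = -150360 - (-231/258 + 13*136) = -150360 - (-231*1/258 + 1768) = -150360 - (-77/86 + 1768) = -150360 - 1*151971/86 = -150360 - 151971/86 = -13082931/86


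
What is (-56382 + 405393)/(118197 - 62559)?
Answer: 38779/6182 ≈ 6.2729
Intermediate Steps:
(-56382 + 405393)/(118197 - 62559) = 349011/55638 = 349011*(1/55638) = 38779/6182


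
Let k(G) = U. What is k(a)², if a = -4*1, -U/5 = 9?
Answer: 2025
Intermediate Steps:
U = -45 (U = -5*9 = -45)
a = -4
k(G) = -45
k(a)² = (-45)² = 2025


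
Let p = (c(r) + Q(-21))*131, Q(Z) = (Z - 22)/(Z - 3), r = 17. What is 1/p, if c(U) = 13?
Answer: 24/46505 ≈ 0.00051607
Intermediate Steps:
Q(Z) = (-22 + Z)/(-3 + Z)
p = 46505/24 (p = (13 + (-22 - 21)/(-3 - 21))*131 = (13 - 43/(-24))*131 = (13 - 1/24*(-43))*131 = (13 + 43/24)*131 = (355/24)*131 = 46505/24 ≈ 1937.7)
1/p = 1/(46505/24) = 24/46505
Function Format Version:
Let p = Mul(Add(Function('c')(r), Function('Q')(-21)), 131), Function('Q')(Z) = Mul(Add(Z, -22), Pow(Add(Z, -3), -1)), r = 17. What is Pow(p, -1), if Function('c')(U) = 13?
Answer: Rational(24, 46505) ≈ 0.00051607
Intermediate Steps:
Function('Q')(Z) = Mul(Pow(Add(-3, Z), -1), Add(-22, Z)) (Function('Q')(Z) = Mul(Add(-22, Z), Pow(Add(-3, Z), -1)) = Mul(Pow(Add(-3, Z), -1), Add(-22, Z)))
p = Rational(46505, 24) (p = Mul(Add(13, Mul(Pow(Add(-3, -21), -1), Add(-22, -21))), 131) = Mul(Add(13, Mul(Pow(-24, -1), -43)), 131) = Mul(Add(13, Mul(Rational(-1, 24), -43)), 131) = Mul(Add(13, Rational(43, 24)), 131) = Mul(Rational(355, 24), 131) = Rational(46505, 24) ≈ 1937.7)
Pow(p, -1) = Pow(Rational(46505, 24), -1) = Rational(24, 46505)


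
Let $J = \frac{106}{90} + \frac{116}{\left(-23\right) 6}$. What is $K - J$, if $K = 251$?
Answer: $\frac{259436}{1035} \approx 250.66$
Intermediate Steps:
$J = \frac{349}{1035}$ ($J = 106 \cdot \frac{1}{90} + \frac{116}{-138} = \frac{53}{45} + 116 \left(- \frac{1}{138}\right) = \frac{53}{45} - \frac{58}{69} = \frac{349}{1035} \approx 0.3372$)
$K - J = 251 - \frac{349}{1035} = \frac{259436}{1035}$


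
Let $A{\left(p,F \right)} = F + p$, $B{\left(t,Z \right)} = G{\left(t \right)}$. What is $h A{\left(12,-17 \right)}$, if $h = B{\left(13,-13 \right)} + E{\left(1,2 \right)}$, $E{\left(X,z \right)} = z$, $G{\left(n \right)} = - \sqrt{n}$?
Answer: $-10 + 5 \sqrt{13} \approx 8.0278$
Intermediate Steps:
$B{\left(t,Z \right)} = - \sqrt{t}$
$h = 2 - \sqrt{13}$ ($h = - \sqrt{13} + 2 = 2 - \sqrt{13} \approx -1.6056$)
$h A{\left(12,-17 \right)} = \left(2 - \sqrt{13}\right) \left(-17 + 12\right) = \left(2 - \sqrt{13}\right) \left(-5\right) = -10 + 5 \sqrt{13}$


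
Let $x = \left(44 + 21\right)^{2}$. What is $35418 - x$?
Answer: $31193$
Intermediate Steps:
$x = 4225$ ($x = 65^{2} = 4225$)
$35418 - x = 35418 - 4225 = 31193$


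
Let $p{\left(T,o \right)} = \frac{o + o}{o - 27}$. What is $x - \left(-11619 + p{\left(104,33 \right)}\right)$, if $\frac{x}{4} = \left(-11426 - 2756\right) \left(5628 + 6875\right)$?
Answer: $-709258576$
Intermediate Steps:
$p{\left(T,o \right)} = \frac{2 o}{-27 + o}$
$x = -709270184$ ($x = 4 \left(-11426 - 2756\right) \left(5628 + 6875\right) = 4 \left(\left(-14182\right) 12503\right) = 4 \left(-177317546\right) = -709270184$)
$x - \left(-11619 + p{\left(104,33 \right)}\right) = -709270184 + \left(11619 - 2 \cdot 33 \frac{1}{-27 + 33}\right) = -709270184 + \left(11619 - 2 \cdot 33 \cdot \frac{1}{6}\right) = -709270184 + \left(11619 - 11\right) = -709270184 + 11608 = -709258576$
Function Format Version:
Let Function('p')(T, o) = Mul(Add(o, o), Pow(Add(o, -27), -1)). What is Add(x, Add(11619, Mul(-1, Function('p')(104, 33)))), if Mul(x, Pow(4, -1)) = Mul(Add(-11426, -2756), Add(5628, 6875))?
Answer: -709258576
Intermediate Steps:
Function('p')(T, o) = Mul(2, o, Pow(Add(-27, o), -1)) (Function('p')(T, o) = Mul(Mul(2, o), Pow(Add(-27, o), -1)) = Mul(2, o, Pow(Add(-27, o), -1)))
x = -709270184 (x = Mul(4, Mul(Add(-11426, -2756), Add(5628, 6875))) = Mul(4, Mul(-14182, 12503)) = Mul(4, -177317546) = -709270184)
Add(x, Add(11619, Mul(-1, Function('p')(104, 33)))) = Add(-709270184, Add(11619, Mul(-1, Mul(2, 33, Pow(Add(-27, 33), -1))))) = Add(-709270184, Add(11619, Mul(-1, Mul(2, 33, Pow(6, -1))))) = Add(-709270184, Add(11619, Mul(-1, Mul(2, 33, Rational(1, 6))))) = Add(-709270184, Add(11619, Mul(-1, 11))) = Add(-709270184, Add(11619, -11)) = Add(-709270184, 11608) = -709258576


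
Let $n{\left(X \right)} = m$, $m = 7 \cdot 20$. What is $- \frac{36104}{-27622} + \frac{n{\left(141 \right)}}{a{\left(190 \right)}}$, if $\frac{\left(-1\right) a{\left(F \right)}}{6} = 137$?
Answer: $\frac{6452602}{5676321} \approx 1.1368$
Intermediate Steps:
$m = 140$
$n{\left(X \right)} = 140$
$a{\left(F \right)} = -822$ ($a{\left(F \right)} = \left(-6\right) 137 = -822$)
$- \frac{36104}{-27622} + \frac{n{\left(141 \right)}}{a{\left(190 \right)}} = - \frac{36104}{-27622} + \frac{140}{-822} = \left(-36104\right) \left(- \frac{1}{27622}\right) + 140 \left(- \frac{1}{822}\right) = \frac{18052}{13811} - \frac{70}{411} = \frac{6452602}{5676321}$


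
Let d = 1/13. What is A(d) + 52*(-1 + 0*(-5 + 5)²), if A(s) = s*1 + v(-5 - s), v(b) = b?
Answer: -57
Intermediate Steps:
d = 1/13 ≈ 0.076923
A(s) = -5 (A(s) = s*1 + (-5 - s) = s + (-5 - s) = -5)
A(d) + 52*(-1 + 0*(-5 + 5)²) = -5 + 52*(-1 + 0*(-5 + 5)²) = -5 + 52*(-1 + 0*0²) = -5 + 52*(-1 + 0*0) = -5 + 52*(-1 + 0) = -5 + 52*(-1) = -5 - 52 = -57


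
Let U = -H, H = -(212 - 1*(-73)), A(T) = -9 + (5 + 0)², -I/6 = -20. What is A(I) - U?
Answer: -269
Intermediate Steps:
I = 120 (I = -6*(-20) = 120)
A(T) = 16 (A(T) = -9 + 5² = -9 + 25 = 16)
H = -285 (H = -(212 + 73) = -1*285 = -285)
U = 285 (U = -1*(-285) = 285)
A(I) - U = 16 - 1*285 = 16 - 285 = -269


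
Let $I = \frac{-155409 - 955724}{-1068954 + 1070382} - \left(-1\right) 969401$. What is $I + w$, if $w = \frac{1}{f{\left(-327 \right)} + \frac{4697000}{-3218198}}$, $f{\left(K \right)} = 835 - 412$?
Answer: $\frac{938220671420240987}{968612938356} \approx 9.6862 \cdot 10^{5}$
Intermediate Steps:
$I = \frac{1383193495}{1428}$ ($I = - \frac{1111133}{1428} - -969401 = \left(-1111133\right) \frac{1}{1428} + 969401 = - \frac{1111133}{1428} + 969401 = \frac{1383193495}{1428} \approx 9.6862 \cdot 10^{5}$)
$f{\left(K \right)} = 423$
$w = \frac{1609099}{678300377}$ ($w = \frac{1}{423 + \frac{4697000}{-3218198}} = \frac{1}{423 + 4697000 \left(- \frac{1}{3218198}\right)} = \frac{1}{423 - \frac{2348500}{1609099}} = \frac{1}{\frac{678300377}{1609099}} = \frac{1609099}{678300377} \approx 0.0023722$)
$I + w = \frac{1383193495}{1428} + \frac{1609099}{678300377} = \frac{938220671420240987}{968612938356}$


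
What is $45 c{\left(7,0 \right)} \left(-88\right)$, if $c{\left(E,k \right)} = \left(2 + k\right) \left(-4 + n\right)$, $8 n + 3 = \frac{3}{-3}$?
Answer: $35640$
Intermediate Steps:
$n = - \frac{1}{2}$ ($n = - \frac{3}{8} + \frac{3 \frac{1}{-3}}{8} = - \frac{3}{8} + \frac{3 \left(- \frac{1}{3}\right)}{8} = - \frac{3}{8} + \frac{1}{8} \left(-1\right) = - \frac{3}{8} - \frac{1}{8} = - \frac{1}{2} \approx -0.5$)
$c{\left(E,k \right)} = -9 - \frac{9 k}{2}$ ($c{\left(E,k \right)} = \left(2 + k\right) \left(-4 - \frac{1}{2}\right) = \left(2 + k\right) \left(- \frac{9}{2}\right) = -9 - \frac{9 k}{2}$)
$45 c{\left(7,0 \right)} \left(-88\right) = 45 \left(-9 - 0\right) \left(-88\right) = 45 \left(-9 + 0\right) \left(-88\right) = 45 \left(-9\right) \left(-88\right) = \left(-405\right) \left(-88\right) = 35640$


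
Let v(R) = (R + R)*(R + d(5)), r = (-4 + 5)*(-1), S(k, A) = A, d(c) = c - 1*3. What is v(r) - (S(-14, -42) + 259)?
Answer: -219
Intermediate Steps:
d(c) = -3 + c (d(c) = c - 3 = -3 + c)
r = -1 (r = 1*(-1) = -1)
v(R) = 2*R*(2 + R) (v(R) = (R + R)*(R + (-3 + 5)) = (2*R)*(R + 2) = (2*R)*(2 + R) = 2*R*(2 + R))
v(r) - (S(-14, -42) + 259) = 2*(-1)*(2 - 1) - (-42 + 259) = 2*(-1)*1 - 1*217 = -2 - 217 = -219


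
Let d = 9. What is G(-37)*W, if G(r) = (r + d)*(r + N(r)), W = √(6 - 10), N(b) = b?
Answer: 4144*I ≈ 4144.0*I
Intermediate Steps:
W = 2*I (W = √(-4) = 2*I ≈ 2.0*I)
G(r) = 2*r*(9 + r) (G(r) = (r + 9)*(r + r) = (9 + r)*(2*r) = 2*r*(9 + r))
G(-37)*W = (2*(-37)*(9 - 37))*(2*I) = (2*(-37)*(-28))*(2*I) = 2072*(2*I) = 4144*I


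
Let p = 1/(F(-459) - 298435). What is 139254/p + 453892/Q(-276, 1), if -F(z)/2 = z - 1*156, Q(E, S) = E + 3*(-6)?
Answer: -6083887032236/147 ≈ -4.1387e+10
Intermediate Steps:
Q(E, S) = -18 + E (Q(E, S) = E - 18 = -18 + E)
F(z) = 312 - 2*z (F(z) = -2*(z - 1*156) = -2*(z - 156) = -2*(-156 + z) = 312 - 2*z)
p = -1/297205 (p = 1/((312 - 2*(-459)) - 298435) = 1/((312 + 918) - 298435) = 1/(1230 - 298435) = 1/(-297205) = -1/297205 ≈ -3.3647e-6)
139254/p + 453892/Q(-276, 1) = 139254/(-1/297205) + 453892/(-18 - 276) = 139254*(-297205) + 453892/(-294) = -41386985070 + 453892*(-1/294) = -41386985070 - 226946/147 = -6083887032236/147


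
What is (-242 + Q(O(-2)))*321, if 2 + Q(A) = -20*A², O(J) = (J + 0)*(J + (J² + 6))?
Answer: -1721844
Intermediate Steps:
O(J) = J*(6 + J + J²) (O(J) = J*(J + (6 + J²)) = J*(6 + J + J²))
Q(A) = -2 - 20*A²
(-242 + Q(O(-2)))*321 = (-242 + (-2 - 20*4*(6 - 2 + (-2)²)²))*321 = (-242 + (-2 - 20*4*(6 - 2 + 4)²))*321 = (-242 + (-2 - 20*(-2*8)²))*321 = (-242 + (-2 - 20*(-16)²))*321 = (-242 + (-2 - 20*256))*321 = (-242 + (-2 - 5120))*321 = (-242 - 5122)*321 = -5364*321 = -1721844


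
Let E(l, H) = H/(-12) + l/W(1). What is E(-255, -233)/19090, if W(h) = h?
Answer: -2827/229080 ≈ -0.012341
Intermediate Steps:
E(l, H) = l - H/12 (E(l, H) = H/(-12) + l/1 = H*(-1/12) + l*1 = -H/12 + l = l - H/12)
E(-255, -233)/19090 = (-255 - 1/12*(-233))/19090 = (-255 + 233/12)*(1/19090) = -2827/12*1/19090 = -2827/229080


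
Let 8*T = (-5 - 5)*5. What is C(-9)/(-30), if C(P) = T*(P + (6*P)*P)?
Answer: 795/8 ≈ 99.375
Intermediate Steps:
T = -25/4 (T = ((-5 - 5)*5)/8 = (-10*5)/8 = (⅛)*(-50) = -25/4 ≈ -6.2500)
C(P) = -75*P²/2 - 25*P/4 (C(P) = -25*(P + (6*P)*P)/4 = -25*(P + 6*P²)/4 = -75*P²/2 - 25*P/4)
C(-9)/(-30) = (-25/4*(-9)*(1 + 6*(-9)))/(-30) = -(-5)*(-9)*(1 - 54)/24 = -(-5)*(-9)*(-53)/24 = -1/30*(-11925/4) = 795/8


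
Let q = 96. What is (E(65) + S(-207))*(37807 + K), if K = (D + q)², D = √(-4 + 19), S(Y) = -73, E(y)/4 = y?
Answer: 8796106 + 35904*√15 ≈ 8.9352e+6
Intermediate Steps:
E(y) = 4*y
D = √15 ≈ 3.8730
K = (96 + √15)² (K = (√15 + 96)² = (96 + √15)² ≈ 9974.6)
(E(65) + S(-207))*(37807 + K) = (4*65 - 73)*(37807 + (96 + √15)²) = (260 - 73)*(37807 + (96 + √15)²) = 187*(37807 + (96 + √15)²) = 7069909 + 187*(96 + √15)²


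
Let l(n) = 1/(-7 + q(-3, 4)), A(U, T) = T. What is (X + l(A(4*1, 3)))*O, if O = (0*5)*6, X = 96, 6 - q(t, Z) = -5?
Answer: 0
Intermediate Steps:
q(t, Z) = 11 (q(t, Z) = 6 - 1*(-5) = 6 + 5 = 11)
O = 0 (O = 0*6 = 0)
l(n) = ¼ (l(n) = 1/(-7 + 11) = 1/4 = ¼)
(X + l(A(4*1, 3)))*O = (96 + ¼)*0 = (385/4)*0 = 0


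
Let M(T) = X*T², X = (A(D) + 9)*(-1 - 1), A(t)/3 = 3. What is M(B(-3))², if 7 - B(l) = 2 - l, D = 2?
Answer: 20736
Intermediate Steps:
A(t) = 9 (A(t) = 3*3 = 9)
B(l) = 5 + l (B(l) = 7 - (2 - l) = 7 + (-2 + l) = 5 + l)
X = -36 (X = (9 + 9)*(-1 - 1) = 18*(-2) = -36)
M(T) = -36*T²
M(B(-3))² = (-36*(5 - 3)²)² = (-36*2²)² = (-36*4)² = (-144)² = 20736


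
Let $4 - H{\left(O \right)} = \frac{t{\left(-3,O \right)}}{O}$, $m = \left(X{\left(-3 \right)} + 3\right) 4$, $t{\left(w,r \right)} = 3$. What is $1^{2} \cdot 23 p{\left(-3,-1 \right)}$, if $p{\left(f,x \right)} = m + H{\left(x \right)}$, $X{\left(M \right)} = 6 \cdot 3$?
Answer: $2093$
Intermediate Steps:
$X{\left(M \right)} = 18$
$m = 84$ ($m = \left(18 + 3\right) 4 = 21 \cdot 4 = 84$)
$H{\left(O \right)} = 4 - \frac{3}{O}$
$p{\left(f,x \right)} = 88 - \frac{3}{x}$ ($p{\left(f,x \right)} = 84 + \left(4 - \frac{3}{x}\right) = 88 - \frac{3}{x}$)
$1^{2} \cdot 23 p{\left(-3,-1 \right)} = 1^{2} \cdot 23 \left(88 - \frac{3}{-1}\right) = 1 \cdot 23 \left(88 - -3\right) = 23 \left(88 + 3\right) = 23 \cdot 91 = 2093$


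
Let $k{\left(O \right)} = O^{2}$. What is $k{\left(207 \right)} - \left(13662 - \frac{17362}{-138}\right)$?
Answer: $\frac{2005222}{69} \approx 29061.0$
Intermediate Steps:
$k{\left(207 \right)} - \left(13662 - \frac{17362}{-138}\right) = 207^{2} - \left(13662 - \frac{17362}{-138}\right) = 42849 - \left(13662 - 17362 \left(- \frac{1}{138}\right)\right) = 42849 - \left(13662 - - \frac{8681}{69}\right) = 42849 - \left(13662 + \frac{8681}{69}\right) = 42849 - \frac{951359}{69} = \frac{2005222}{69}$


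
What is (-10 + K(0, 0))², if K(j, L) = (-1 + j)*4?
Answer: 196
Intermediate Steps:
K(j, L) = -4 + 4*j
(-10 + K(0, 0))² = (-10 + (-4 + 4*0))² = (-10 + (-4 + 0))² = (-10 - 4)² = (-14)² = 196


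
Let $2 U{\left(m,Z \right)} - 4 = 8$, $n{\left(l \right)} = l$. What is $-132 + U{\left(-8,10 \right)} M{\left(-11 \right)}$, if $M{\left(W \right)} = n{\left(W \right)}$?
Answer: $-198$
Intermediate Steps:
$U{\left(m,Z \right)} = 6$ ($U{\left(m,Z \right)} = 2 + \frac{1}{2} \cdot 8 = 2 + 4 = 6$)
$M{\left(W \right)} = W$
$-132 + U{\left(-8,10 \right)} M{\left(-11 \right)} = -132 + 6 \left(-11\right) = -132 - 66 = -198$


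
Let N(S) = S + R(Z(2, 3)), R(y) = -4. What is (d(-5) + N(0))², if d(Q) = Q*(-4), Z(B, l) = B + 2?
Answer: 256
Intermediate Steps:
Z(B, l) = 2 + B
d(Q) = -4*Q
N(S) = -4 + S (N(S) = S - 4 = -4 + S)
(d(-5) + N(0))² = (-4*(-5) + (-4 + 0))² = (20 - 4)² = 16² = 256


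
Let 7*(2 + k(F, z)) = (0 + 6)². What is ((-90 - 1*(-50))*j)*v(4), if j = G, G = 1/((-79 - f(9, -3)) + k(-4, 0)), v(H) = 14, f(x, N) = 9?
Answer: 1960/297 ≈ 6.5993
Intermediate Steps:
k(F, z) = 22/7 (k(F, z) = -2 + (0 + 6)²/7 = -2 + (⅐)*6² = -2 + (⅐)*36 = -2 + 36/7 = 22/7)
G = -7/594 (G = 1/((-79 - 1*9) + 22/7) = 1/((-79 - 9) + 22/7) = 1/(-88 + 22/7) = 1/(-594/7) = -7/594 ≈ -0.011785)
j = -7/594 ≈ -0.011785
((-90 - 1*(-50))*j)*v(4) = ((-90 - 1*(-50))*(-7/594))*14 = ((-90 + 50)*(-7/594))*14 = -40*(-7/594)*14 = (140/297)*14 = 1960/297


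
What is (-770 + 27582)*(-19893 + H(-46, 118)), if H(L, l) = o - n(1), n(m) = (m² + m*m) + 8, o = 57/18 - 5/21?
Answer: -3734925006/7 ≈ -5.3356e+8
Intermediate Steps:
o = 41/14 (o = 57*(1/18) - 5*1/21 = 19/6 - 5/21 = 41/14 ≈ 2.9286)
n(m) = 8 + 2*m² (n(m) = (m² + m²) + 8 = 2*m² + 8 = 8 + 2*m²)
H(L, l) = -99/14 (H(L, l) = 41/14 - (8 + 2*1²) = 41/14 - (8 + 2*1) = 41/14 - (8 + 2) = 41/14 - 1*10 = 41/14 - 10 = -99/14)
(-770 + 27582)*(-19893 + H(-46, 118)) = (-770 + 27582)*(-19893 - 99/14) = 26812*(-278601/14) = -3734925006/7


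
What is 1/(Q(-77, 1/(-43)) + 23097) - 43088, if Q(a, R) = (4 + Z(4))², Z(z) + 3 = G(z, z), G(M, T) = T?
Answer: -996280735/23122 ≈ -43088.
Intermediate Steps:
Z(z) = -3 + z
Q(a, R) = 25 (Q(a, R) = (4 + (-3 + 4))² = (4 + 1)² = 5² = 25)
1/(Q(-77, 1/(-43)) + 23097) - 43088 = 1/(25 + 23097) - 43088 = 1/23122 - 43088 = -996280735/23122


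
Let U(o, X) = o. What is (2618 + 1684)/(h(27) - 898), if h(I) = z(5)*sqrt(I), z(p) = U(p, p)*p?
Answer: -3863196/789529 - 322650*sqrt(3)/789529 ≈ -5.6009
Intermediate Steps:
z(p) = p**2 (z(p) = p*p = p**2)
h(I) = 25*sqrt(I) (h(I) = 5**2*sqrt(I) = 25*sqrt(I))
(2618 + 1684)/(h(27) - 898) = (2618 + 1684)/(25*sqrt(27) - 898) = 4302/(25*(3*sqrt(3)) - 898) = 4302/(75*sqrt(3) - 898) = 4302/(-898 + 75*sqrt(3))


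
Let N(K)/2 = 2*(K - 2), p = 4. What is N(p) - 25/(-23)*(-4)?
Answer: 84/23 ≈ 3.6522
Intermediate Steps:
N(K) = -8 + 4*K (N(K) = 2*(2*(K - 2)) = 2*(2*(-2 + K)) = 2*(-4 + 2*K) = -8 + 4*K)
N(p) - 25/(-23)*(-4) = (-8 + 4*4) - 25/(-23)*(-4) = (-8 + 16) - 25*(-1/23)*(-4) = 8 + (25/23)*(-4) = 8 - 100/23 = 84/23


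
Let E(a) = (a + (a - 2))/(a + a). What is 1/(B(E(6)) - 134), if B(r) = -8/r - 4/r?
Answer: -5/742 ≈ -0.0067385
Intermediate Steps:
E(a) = (-2 + 2*a)/(2*a) (E(a) = (a + (-2 + a))/((2*a)) = (-2 + 2*a)*(1/(2*a)) = (-2 + 2*a)/(2*a))
B(r) = -12/r
1/(B(E(6)) - 134) = 1/(-12*6/(-1 + 6) - 134) = 1/(-12/((1/6)*5) - 134) = 1/(-12/5/6 - 134) = 1/(-12*6/5 - 134) = 1/(-72/5 - 134) = 1/(-742/5) = -5/742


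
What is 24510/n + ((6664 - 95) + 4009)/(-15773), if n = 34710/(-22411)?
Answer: -288812509097/18249361 ≈ -15826.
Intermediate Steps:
n = -34710/22411 (n = 34710*(-1/22411) = -34710/22411 ≈ -1.5488)
24510/n + ((6664 - 95) + 4009)/(-15773) = 24510/(-34710/22411) + ((6664 - 95) + 4009)/(-15773) = 24510*(-22411/34710) + (6569 + 4009)*(-1/15773) = -18309787/1157 + 10578*(-1/15773) = -18309787/1157 - 10578/15773 = -288812509097/18249361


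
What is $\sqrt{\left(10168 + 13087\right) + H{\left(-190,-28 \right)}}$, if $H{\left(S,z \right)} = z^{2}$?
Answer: $3 \sqrt{2671} \approx 155.05$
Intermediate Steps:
$\sqrt{\left(10168 + 13087\right) + H{\left(-190,-28 \right)}} = \sqrt{\left(10168 + 13087\right) + \left(-28\right)^{2}} = \sqrt{23255 + 784} = \sqrt{24039} = 3 \sqrt{2671}$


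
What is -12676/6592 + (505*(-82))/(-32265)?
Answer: -6800821/10634544 ≈ -0.63950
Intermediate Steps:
-12676/6592 + (505*(-82))/(-32265) = -12676*1/6592 - 41410*(-1/32265) = -3169/1648 + 8282/6453 = -6800821/10634544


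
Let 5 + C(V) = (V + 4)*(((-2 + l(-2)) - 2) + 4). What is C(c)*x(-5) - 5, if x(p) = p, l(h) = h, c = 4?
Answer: 100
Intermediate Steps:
C(V) = -13 - 2*V (C(V) = -5 + (V + 4)*(((-2 - 2) - 2) + 4) = -5 + (4 + V)*((-4 - 2) + 4) = -5 + (4 + V)*(-6 + 4) = -5 + (4 + V)*(-2) = -5 + (-8 - 2*V) = -13 - 2*V)
C(c)*x(-5) - 5 = (-13 - 2*4)*(-5) - 5 = (-13 - 8)*(-5) - 5 = -21*(-5) - 5 = 105 - 5 = 100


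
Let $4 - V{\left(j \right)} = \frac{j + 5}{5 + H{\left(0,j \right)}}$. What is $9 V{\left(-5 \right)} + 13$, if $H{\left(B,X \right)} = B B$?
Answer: $49$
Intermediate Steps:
$H{\left(B,X \right)} = B^{2}$
$V{\left(j \right)} = 3 - \frac{j}{5}$ ($V{\left(j \right)} = 4 - \frac{j + 5}{5 + 0^{2}} = 4 - \frac{5 + j}{5 + 0} = 4 - \frac{5 + j}{5} = 4 - \left(5 + j\right) \frac{1}{5} = 4 - \left(1 + \frac{j}{5}\right) = 3 - \frac{j}{5}$)
$9 V{\left(-5 \right)} + 13 = 9 \left(3 - -1\right) + 13 = 9 \left(3 + 1\right) + 13 = 9 \cdot 4 + 13 = 36 + 13 = 49$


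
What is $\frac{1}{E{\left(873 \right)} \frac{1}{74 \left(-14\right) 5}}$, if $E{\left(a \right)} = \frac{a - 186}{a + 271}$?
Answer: $- \frac{5925920}{687} \approx -8625.8$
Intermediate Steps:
$E{\left(a \right)} = \frac{-186 + a}{271 + a}$
$\frac{1}{E{\left(873 \right)} \frac{1}{74 \left(-14\right) 5}} = \frac{1}{\frac{-186 + 873}{271 + 873} \frac{1}{74 \left(-14\right) 5}} = \frac{1}{\frac{1}{1144} \cdot 687 \frac{1}{\left(-1036\right) 5}} = \frac{1}{\frac{1}{1144} \cdot 687 \frac{1}{-5180}} = \frac{1}{\frac{687}{1144} \left(- \frac{1}{5180}\right)} = \frac{1}{- \frac{687}{5925920}} = - \frac{5925920}{687}$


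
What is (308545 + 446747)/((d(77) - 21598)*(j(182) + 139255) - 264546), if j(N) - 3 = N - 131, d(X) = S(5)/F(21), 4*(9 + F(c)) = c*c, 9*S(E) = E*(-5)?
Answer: -137651967/548401941323 ≈ -0.00025101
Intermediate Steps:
S(E) = -5*E/9 (S(E) = (E*(-5))/9 = (-5*E)/9 = -5*E/9)
F(c) = -9 + c**2/4 (F(c) = -9 + (c*c)/4 = -9 + c**2/4)
d(X) = -20/729 (d(X) = (-5/9*5)/(-9 + (1/4)*21**2) = -25/(9*(-9 + (1/4)*441)) = -25/(9*(-9 + 441/4)) = -25/(9*405/4) = -25/9*4/405 = -20/729)
j(N) = -128 + N (j(N) = 3 + (N - 131) = 3 + (-131 + N) = -128 + N)
(308545 + 446747)/((d(77) - 21598)*(j(182) + 139255) - 264546) = (308545 + 446747)/((-20/729 - 21598)*((-128 + 182) + 139255) - 264546) = 755292/(-15744962*(54 + 139255)/729 - 264546) = 755292/(-15744962/729*139309 - 264546) = 755292/(-2193414911258/729 - 264546) = 755292/(-2193607765292/729) = 755292*(-729/2193607765292) = -137651967/548401941323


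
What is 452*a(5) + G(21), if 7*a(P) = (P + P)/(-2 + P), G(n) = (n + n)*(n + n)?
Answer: 41564/21 ≈ 1979.2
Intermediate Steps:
G(n) = 4*n² (G(n) = (2*n)*(2*n) = 4*n²)
a(P) = 2*P/(7*(-2 + P)) (a(P) = ((P + P)/(-2 + P))/7 = ((2*P)/(-2 + P))/7 = (2*P/(-2 + P))/7 = 2*P/(7*(-2 + P)))
452*a(5) + G(21) = 452*((2/7)*5/(-2 + 5)) + 4*21² = 452*((2/7)*5/3) + 4*441 = 452*((2/7)*5*(⅓)) + 1764 = 452*(10/21) + 1764 = 4520/21 + 1764 = 41564/21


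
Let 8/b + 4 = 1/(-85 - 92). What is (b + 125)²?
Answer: 7605409681/502681 ≈ 15130.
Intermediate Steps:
b = -1416/709 (b = 8/(-4 + 1/(-85 - 92)) = 8/(-4 + 1/(-177)) = 8/(-4 - 1/177) = 8/(-709/177) = 8*(-177/709) = -1416/709 ≈ -1.9972)
(b + 125)² = (-1416/709 + 125)² = (87209/709)² = 7605409681/502681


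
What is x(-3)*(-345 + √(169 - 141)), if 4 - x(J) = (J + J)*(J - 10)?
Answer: 25530 - 148*√7 ≈ 25138.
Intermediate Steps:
x(J) = 4 - 2*J*(-10 + J) (x(J) = 4 - (J + J)*(J - 10) = 4 - 2*J*(-10 + J))
x(-3)*(-345 + √(169 - 141)) = (4 - 2*(-3)² + 20*(-3))*(-345 + √(169 - 141)) = (4 - 2*9 - 60)*(-345 + √28) = (4 - 18 - 60)*(-345 + 2*√7) = -74*(-345 + 2*√7) = 25530 - 148*√7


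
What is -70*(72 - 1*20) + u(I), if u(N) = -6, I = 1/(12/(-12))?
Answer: -3646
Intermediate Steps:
I = -1 (I = 1/(12*(-1/12)) = 1/(-1) = -1)
-70*(72 - 1*20) + u(I) = -70*(72 - 1*20) - 6 = -70*(72 - 20) - 6 = -70*52 - 6 = -3640 - 6 = -3646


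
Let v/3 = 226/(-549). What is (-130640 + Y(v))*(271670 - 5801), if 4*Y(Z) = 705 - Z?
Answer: -8463429057897/244 ≈ -3.4686e+10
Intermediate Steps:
v = -226/183 (v = 3*(226/(-549)) = 3*(226*(-1/549)) = 3*(-226/549) = -226/183 ≈ -1.2350)
Y(Z) = 705/4 - Z/4 (Y(Z) = (705 - Z)/4 = 705/4 - Z/4)
(-130640 + Y(v))*(271670 - 5801) = (-130640 + (705/4 - ¼*(-226/183)))*(271670 - 5801) = (-130640 + (705/4 + 113/366))*265869 = (-130640 + 129241/732)*265869 = -95499239/732*265869 = -8463429057897/244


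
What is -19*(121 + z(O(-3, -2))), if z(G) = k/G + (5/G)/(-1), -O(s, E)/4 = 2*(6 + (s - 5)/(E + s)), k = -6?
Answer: -36839/16 ≈ -2302.4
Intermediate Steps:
O(s, E) = -48 - 8*(-5 + s)/(E + s) (O(s, E) = -8*(6 + (s - 5)/(E + s)) = -8*(6 + (-5 + s)/(E + s)) = -4*(12 + 2*(-5 + s)/(E + s)) = -48 - 8*(-5 + s)/(E + s))
z(G) = -11/G (z(G) = -6/G + (5/G)/(-1) = -6/G + (5/G)*(-1) = -6/G - 5/G = -11/G)
-19*(121 + z(O(-3, -2))) = -19*(121 - 11*(-2 - 3)/(8*(5 - 7*(-3) - 6*(-2)))) = -19*(121 - 11*(-5/(8*(5 + 21 + 12)))) = -19*(121 - 11/(8*(-1/5)*38)) = -19*(121 - 11/(-304/5)) = -19*(121 - 11*(-5/304)) = -19*(121 + 55/304) = -19*36839/304 = -36839/16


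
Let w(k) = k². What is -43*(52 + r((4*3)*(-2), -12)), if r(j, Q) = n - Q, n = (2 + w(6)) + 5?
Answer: -4601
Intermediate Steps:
n = 43 (n = (2 + 6²) + 5 = (2 + 36) + 5 = 38 + 5 = 43)
r(j, Q) = 43 - Q
-43*(52 + r((4*3)*(-2), -12)) = -43*(52 + (43 - 1*(-12))) = -43*(52 + (43 + 12)) = -43*(52 + 55) = -43*107 = -4601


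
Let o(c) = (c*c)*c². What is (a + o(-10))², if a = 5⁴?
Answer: 112890625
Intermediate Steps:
a = 625
o(c) = c⁴ (o(c) = c²*c² = c⁴)
(a + o(-10))² = (625 + (-10)⁴)² = (625 + 10000)² = 10625² = 112890625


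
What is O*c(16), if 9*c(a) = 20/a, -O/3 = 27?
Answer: -45/4 ≈ -11.250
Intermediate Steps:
O = -81 (O = -3*27 = -81)
c(a) = 20/(9*a) (c(a) = (20/a)/9 = 20/(9*a))
O*c(16) = -180/16 = -81*5/36 = -45/4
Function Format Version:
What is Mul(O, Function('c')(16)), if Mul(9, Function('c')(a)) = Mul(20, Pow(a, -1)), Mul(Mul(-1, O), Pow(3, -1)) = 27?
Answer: Rational(-45, 4) ≈ -11.250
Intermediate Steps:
O = -81 (O = Mul(-3, 27) = -81)
Function('c')(a) = Mul(Rational(20, 9), Pow(a, -1)) (Function('c')(a) = Mul(Rational(1, 9), Mul(20, Pow(a, -1))) = Mul(Rational(20, 9), Pow(a, -1)))
Mul(O, Function('c')(16)) = Mul(-81, Mul(Rational(20, 9), Pow(16, -1))) = Mul(-81, Mul(Rational(20, 9), Rational(1, 16))) = Mul(-81, Rational(5, 36)) = Rational(-45, 4)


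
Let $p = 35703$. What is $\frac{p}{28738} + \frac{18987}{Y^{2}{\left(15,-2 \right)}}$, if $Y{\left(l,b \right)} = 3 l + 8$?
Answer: $\frac{645938133}{80725042} \approx 8.0017$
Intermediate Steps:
$Y{\left(l,b \right)} = 8 + 3 l$
$\frac{p}{28738} + \frac{18987}{Y^{2}{\left(15,-2 \right)}} = \frac{35703}{28738} + \frac{18987}{\left(8 + 3 \cdot 15\right)^{2}} = 35703 \cdot \frac{1}{28738} + \frac{18987}{\left(8 + 45\right)^{2}} = \frac{35703}{28738} + \frac{18987}{53^{2}} = \frac{35703}{28738} + \frac{18987}{2809} = \frac{645938133}{80725042}$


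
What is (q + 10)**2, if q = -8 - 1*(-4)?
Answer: 36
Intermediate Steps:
q = -4 (q = -8 + 4 = -4)
(q + 10)**2 = (-4 + 10)**2 = 6**2 = 36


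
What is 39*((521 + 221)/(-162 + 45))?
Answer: -742/3 ≈ -247.33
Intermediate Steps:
39*((521 + 221)/(-162 + 45)) = 39*(742/(-117)) = 39*(742*(-1/117)) = 39*(-742/117) = -742/3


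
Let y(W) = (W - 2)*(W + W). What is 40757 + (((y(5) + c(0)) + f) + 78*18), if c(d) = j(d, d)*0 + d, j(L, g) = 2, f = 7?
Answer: 42198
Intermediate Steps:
c(d) = d (c(d) = 2*0 + d = 0 + d = d)
y(W) = 2*W*(-2 + W) (y(W) = (-2 + W)*(2*W) = 2*W*(-2 + W))
40757 + (((y(5) + c(0)) + f) + 78*18) = 40757 + (((2*5*(-2 + 5) + 0) + 7) + 78*18) = 40757 + (((2*5*3 + 0) + 7) + 1404) = 40757 + (((30 + 0) + 7) + 1404) = 40757 + ((30 + 7) + 1404) = 40757 + (37 + 1404) = 40757 + 1441 = 42198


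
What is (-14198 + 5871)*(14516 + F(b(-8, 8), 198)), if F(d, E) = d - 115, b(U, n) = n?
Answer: -119983743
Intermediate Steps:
F(d, E) = -115 + d
(-14198 + 5871)*(14516 + F(b(-8, 8), 198)) = (-14198 + 5871)*(14516 + (-115 + 8)) = -8327*(14516 - 107) = -8327*14409 = -119983743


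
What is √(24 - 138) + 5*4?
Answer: 20 + I*√114 ≈ 20.0 + 10.677*I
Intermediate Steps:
√(24 - 138) + 5*4 = √(-114) + 20 = I*√114 + 20 = 20 + I*√114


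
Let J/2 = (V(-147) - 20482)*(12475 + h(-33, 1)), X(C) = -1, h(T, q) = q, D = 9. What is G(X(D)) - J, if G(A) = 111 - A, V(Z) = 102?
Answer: 508521872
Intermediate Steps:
J = -508521760 (J = 2*((102 - 20482)*(12475 + 1)) = 2*(-20380*12476) = 2*(-254260880) = -508521760)
G(X(D)) - J = (111 - 1*(-1)) - 1*(-508521760) = (111 + 1) + 508521760 = 112 + 508521760 = 508521872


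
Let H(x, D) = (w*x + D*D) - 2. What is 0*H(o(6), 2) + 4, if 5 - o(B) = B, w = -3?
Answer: 4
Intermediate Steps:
o(B) = 5 - B
H(x, D) = -2 + D² - 3*x (H(x, D) = (-3*x + D*D) - 2 = (-3*x + D²) - 2 = (D² - 3*x) - 2 = -2 + D² - 3*x)
0*H(o(6), 2) + 4 = 0*(-2 + 2² - 3*(5 - 1*6)) + 4 = 0*(-2 + 4 - 3*(5 - 6)) + 4 = 0*(-2 + 4 - 3*(-1)) + 4 = 0*(-2 + 4 + 3) + 4 = 0*5 + 4 = 0 + 4 = 4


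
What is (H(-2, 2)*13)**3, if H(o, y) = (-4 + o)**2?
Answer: 102503232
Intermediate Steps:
(H(-2, 2)*13)**3 = ((-4 - 2)**2*13)**3 = ((-6)**2*13)**3 = (36*13)**3 = 468**3 = 102503232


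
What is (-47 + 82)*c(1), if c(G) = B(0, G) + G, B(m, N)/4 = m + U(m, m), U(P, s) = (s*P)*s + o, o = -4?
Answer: -525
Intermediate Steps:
U(P, s) = -4 + P*s**2 (U(P, s) = (s*P)*s - 4 = (P*s)*s - 4 = P*s**2 - 4 = -4 + P*s**2)
B(m, N) = -16 + 4*m + 4*m**3 (B(m, N) = 4*(m + (-4 + m*m**2)) = 4*(m + (-4 + m**3)) = 4*(-4 + m + m**3) = -16 + 4*m + 4*m**3)
c(G) = -16 + G (c(G) = (-16 + 4*0 + 4*0**3) + G = (-16 + 0 + 4*0) + G = (-16 + 0 + 0) + G = -16 + G)
(-47 + 82)*c(1) = (-47 + 82)*(-16 + 1) = 35*(-15) = -525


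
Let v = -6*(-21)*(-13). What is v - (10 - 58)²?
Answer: -3942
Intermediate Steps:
v = -1638 (v = 126*(-13) = -1638)
v - (10 - 58)² = -1638 - (10 - 58)² = -1638 - 1*(-48)² = -1638 - 1*2304 = -1638 - 2304 = -3942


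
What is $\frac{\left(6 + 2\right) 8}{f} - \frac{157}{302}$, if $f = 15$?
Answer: $\frac{16973}{4530} \approx 3.7468$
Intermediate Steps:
$\frac{\left(6 + 2\right) 8}{f} - \frac{157}{302} = \frac{\left(6 + 2\right) 8}{15} - \frac{157}{302} = 8 \cdot 8 \cdot \frac{1}{15} - \frac{157}{302} = 64 \cdot \frac{1}{15} - \frac{157}{302} = \frac{64}{15} - \frac{157}{302} = \frac{16973}{4530}$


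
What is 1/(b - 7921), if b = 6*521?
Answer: -1/4795 ≈ -0.00020855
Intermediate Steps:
b = 3126
1/(b - 7921) = 1/(3126 - 7921) = 1/(-4795) = -1/4795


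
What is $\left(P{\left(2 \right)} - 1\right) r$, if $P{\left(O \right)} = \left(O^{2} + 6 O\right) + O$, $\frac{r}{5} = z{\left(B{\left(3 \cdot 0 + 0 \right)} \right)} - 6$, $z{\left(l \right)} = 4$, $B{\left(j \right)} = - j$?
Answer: $-170$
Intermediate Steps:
$r = -10$ ($r = 5 \left(4 - 6\right) = 5 \left(-2\right) = -10$)
$P{\left(O \right)} = O^{2} + 7 O$
$\left(P{\left(2 \right)} - 1\right) r = \left(2 \left(7 + 2\right) - 1\right) \left(-10\right) = \left(2 \cdot 9 - 1\right) \left(-10\right) = \left(18 - 1\right) \left(-10\right) = 17 \left(-10\right) = -170$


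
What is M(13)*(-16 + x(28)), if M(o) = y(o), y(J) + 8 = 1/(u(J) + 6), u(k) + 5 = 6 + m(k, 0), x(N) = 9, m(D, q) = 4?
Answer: 609/11 ≈ 55.364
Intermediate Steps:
u(k) = 5 (u(k) = -5 + (6 + 4) = -5 + 10 = 5)
y(J) = -87/11 (y(J) = -8 + 1/(5 + 6) = -8 + 1/11 = -87/11)
M(o) = -87/11
M(13)*(-16 + x(28)) = -87*(-16 + 9)/11 = -87/11*(-7) = 609/11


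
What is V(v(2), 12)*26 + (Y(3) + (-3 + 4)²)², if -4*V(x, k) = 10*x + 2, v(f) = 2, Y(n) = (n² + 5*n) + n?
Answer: 641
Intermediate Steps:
Y(n) = n² + 6*n
V(x, k) = -½ - 5*x/2 (V(x, k) = -(10*x + 2)/4 = -(2 + 10*x)/4 = -½ - 5*x/2)
V(v(2), 12)*26 + (Y(3) + (-3 + 4)²)² = (-½ - 5/2*2)*26 + (3*(6 + 3) + (-3 + 4)²)² = (-½ - 5)*26 + (3*9 + 1²)² = -11/2*26 + (27 + 1)² = -143 + 28² = -143 + 784 = 641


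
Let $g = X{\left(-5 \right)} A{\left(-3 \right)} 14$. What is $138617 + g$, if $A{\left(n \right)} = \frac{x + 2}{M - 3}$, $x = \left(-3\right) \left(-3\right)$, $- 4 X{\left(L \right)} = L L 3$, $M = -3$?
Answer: $\frac{556393}{4} \approx 1.391 \cdot 10^{5}$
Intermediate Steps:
$X{\left(L \right)} = - \frac{3 L^{2}}{4}$ ($X{\left(L \right)} = - \frac{L L 3}{4} = - \frac{L^{2} \cdot 3}{4} = - \frac{3 L^{2}}{4}$)
$x = 9$
$A{\left(n \right)} = - \frac{11}{6}$ ($A{\left(n \right)} = \frac{9 + 2}{-3 - 3} = \frac{11}{-6} = 11 \left(- \frac{1}{6}\right) = - \frac{11}{6}$)
$g = \frac{1925}{4}$ ($g = - \frac{3 \left(-5\right)^{2}}{4} \left(- \frac{11}{6}\right) 14 = \left(- \frac{3}{4}\right) 25 \left(- \frac{11}{6}\right) 14 = \left(- \frac{75}{4}\right) \left(- \frac{11}{6}\right) 14 = \frac{275}{8} \cdot 14 = \frac{1925}{4} \approx 481.25$)
$138617 + g = 138617 + \frac{1925}{4} = \frac{556393}{4}$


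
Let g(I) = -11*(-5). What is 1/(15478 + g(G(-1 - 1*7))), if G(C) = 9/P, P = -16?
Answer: 1/15533 ≈ 6.4379e-5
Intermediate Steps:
G(C) = -9/16 (G(C) = 9/(-16) = 9*(-1/16) = -9/16)
g(I) = 55
1/(15478 + g(G(-1 - 1*7))) = 1/(15478 + 55) = 1/15533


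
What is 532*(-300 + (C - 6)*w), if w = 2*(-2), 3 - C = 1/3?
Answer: -457520/3 ≈ -1.5251e+5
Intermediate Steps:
C = 8/3 (C = 3 - 1/3 = 8/3 ≈ 2.6667)
w = -4
532*(-300 + (C - 6)*w) = 532*(-300 + (8/3 - 6)*(-4)) = 532*(-300 - 10/3*(-4)) = 532*(-300 + 40/3) = 532*(-860/3) = -457520/3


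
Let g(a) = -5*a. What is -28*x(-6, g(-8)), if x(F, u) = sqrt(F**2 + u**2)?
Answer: -56*sqrt(409) ≈ -1132.5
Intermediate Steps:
-28*x(-6, g(-8)) = -28*sqrt((-6)**2 + (-5*(-8))**2) = -28*sqrt(36 + 40**2) = -28*sqrt(36 + 1600) = -56*sqrt(409)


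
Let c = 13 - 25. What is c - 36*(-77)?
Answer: 2760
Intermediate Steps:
c = -12
c - 36*(-77) = -12 - 36*(-77) = -12 + 2772 = 2760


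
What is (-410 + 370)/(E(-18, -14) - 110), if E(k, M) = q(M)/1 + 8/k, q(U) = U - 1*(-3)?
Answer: 360/1093 ≈ 0.32937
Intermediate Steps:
q(U) = 3 + U (q(U) = U + 3 = 3 + U)
E(k, M) = 3 + M + 8/k (E(k, M) = (3 + M)/1 + 8/k = (3 + M)*1 + 8/k = (3 + M) + 8/k = 3 + M + 8/k)
(-410 + 370)/(E(-18, -14) - 110) = (-410 + 370)/((3 - 14 + 8/(-18)) - 110) = -40/((3 - 14 + 8*(-1/18)) - 110) = -40/((3 - 14 - 4/9) - 110) = -40/(-103/9 - 110) = -40/(-1093/9) = -40*(-9/1093) = 360/1093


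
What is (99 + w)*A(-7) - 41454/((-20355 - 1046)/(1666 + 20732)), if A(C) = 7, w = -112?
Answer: 926539201/21401 ≈ 43294.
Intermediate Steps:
(99 + w)*A(-7) - 41454/((-20355 - 1046)/(1666 + 20732)) = (99 - 112)*7 - 41454/((-20355 - 1046)/(1666 + 20732)) = -13*7 - 41454/((-21401/22398)) = -91 - 41454/((-21401*1/22398)) = -91 - 41454/(-21401/22398) = -91 - 41454*(-22398)/21401 = -91 - 1*(-928486692/21401) = -91 + 928486692/21401 = 926539201/21401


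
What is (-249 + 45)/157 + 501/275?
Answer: 22557/43175 ≈ 0.52246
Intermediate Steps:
(-249 + 45)/157 + 501/275 = -204*1/157 + 501*(1/275) = -204/157 + 501/275 = 22557/43175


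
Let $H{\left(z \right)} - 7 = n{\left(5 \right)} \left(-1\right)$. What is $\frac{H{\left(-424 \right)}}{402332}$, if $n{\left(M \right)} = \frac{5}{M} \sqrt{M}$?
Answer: $\frac{1}{57476} - \frac{\sqrt{5}}{402332} \approx 1.1841 \cdot 10^{-5}$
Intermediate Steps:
$n{\left(M \right)} = \frac{5}{\sqrt{M}}$
$H{\left(z \right)} = 7 - \sqrt{5}$ ($H{\left(z \right)} = 7 + \frac{5}{\sqrt{5}} \left(-1\right) = 7 + 5 \frac{\sqrt{5}}{5} \left(-1\right) = 7 + \sqrt{5} \left(-1\right) = 7 - \sqrt{5}$)
$\frac{H{\left(-424 \right)}}{402332} = \frac{7 - \sqrt{5}}{402332} = \left(7 - \sqrt{5}\right) \frac{1}{402332} = \frac{1}{57476} - \frac{\sqrt{5}}{402332}$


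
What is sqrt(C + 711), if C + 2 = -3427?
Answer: 3*I*sqrt(302) ≈ 52.134*I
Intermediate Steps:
C = -3429 (C = -2 - 3427 = -3429)
sqrt(C + 711) = sqrt(-3429 + 711) = sqrt(-2718) = 3*I*sqrt(302)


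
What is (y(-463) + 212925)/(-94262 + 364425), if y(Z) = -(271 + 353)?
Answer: 212301/270163 ≈ 0.78583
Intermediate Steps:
y(Z) = -624 (y(Z) = -1*624 = -624)
(y(-463) + 212925)/(-94262 + 364425) = (-624 + 212925)/(-94262 + 364425) = 212301/270163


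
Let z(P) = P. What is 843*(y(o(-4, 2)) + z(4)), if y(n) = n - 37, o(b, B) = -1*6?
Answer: -32877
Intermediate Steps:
o(b, B) = -6
y(n) = -37 + n
843*(y(o(-4, 2)) + z(4)) = 843*((-37 - 6) + 4) = 843*(-43 + 4) = 843*(-39) = -32877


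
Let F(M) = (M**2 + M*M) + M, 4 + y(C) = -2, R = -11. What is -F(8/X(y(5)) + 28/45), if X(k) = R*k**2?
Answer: -325118/245025 ≈ -1.3269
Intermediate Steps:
y(C) = -6 (y(C) = -4 - 2 = -6)
X(k) = -11*k**2
F(M) = M + 2*M**2 (F(M) = (M**2 + M**2) + M = 2*M**2 + M = M + 2*M**2)
-F(8/X(y(5)) + 28/45) = -(8/((-11*(-6)**2)) + 28/45)*(1 + 2*(8/((-11*(-6)**2)) + 28/45)) = -(8/((-11*36)) + 28*(1/45))*(1 + 2*(8/((-11*36)) + 28*(1/45))) = -(8/(-396) + 28/45)*(1 + 2*(8/(-396) + 28/45)) = -(8*(-1/396) + 28/45)*(1 + 2*(8*(-1/396) + 28/45)) = -(-2/99 + 28/45)*(1 + 2*(-2/99 + 28/45)) = -298*(1 + 2*(298/495))/495 = -298*(1 + 596/495)/495 = -298*1091/(495*495) = -1*325118/245025 = -325118/245025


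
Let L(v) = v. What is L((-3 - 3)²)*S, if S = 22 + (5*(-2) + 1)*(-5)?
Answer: 2412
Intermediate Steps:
S = 67 (S = 22 + (-10 + 1)*(-5) = 22 - 9*(-5) = 22 + 45 = 67)
L((-3 - 3)²)*S = (-3 - 3)²*67 = (-6)²*67 = 36*67 = 2412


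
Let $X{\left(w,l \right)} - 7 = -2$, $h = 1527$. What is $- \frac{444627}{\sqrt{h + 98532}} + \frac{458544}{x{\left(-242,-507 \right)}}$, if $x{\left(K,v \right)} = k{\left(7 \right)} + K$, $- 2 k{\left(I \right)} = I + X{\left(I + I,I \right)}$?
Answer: $- \frac{57318}{31} - \frac{148209 \sqrt{100059}}{33353} \approx -3254.6$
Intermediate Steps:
$X{\left(w,l \right)} = 5$ ($X{\left(w,l \right)} = 7 - 2 = 5$)
$k{\left(I \right)} = - \frac{5}{2} - \frac{I}{2}$ ($k{\left(I \right)} = - \frac{I + 5}{2} = - \frac{5 + I}{2} = - \frac{5}{2} - \frac{I}{2}$)
$x{\left(K,v \right)} = -6 + K$ ($x{\left(K,v \right)} = \left(- \frac{5}{2} - \frac{7}{2}\right) + K = -6 + K$)
$- \frac{444627}{\sqrt{h + 98532}} + \frac{458544}{x{\left(-242,-507 \right)}} = - \frac{444627}{\sqrt{1527 + 98532}} + \frac{458544}{-6 - 242} = - \frac{444627}{\sqrt{100059}} + \frac{458544}{-248} = - 444627 \frac{\sqrt{100059}}{100059} + 458544 \left(- \frac{1}{248}\right) = - \frac{148209 \sqrt{100059}}{33353} - \frac{57318}{31} = - \frac{57318}{31} - \frac{148209 \sqrt{100059}}{33353}$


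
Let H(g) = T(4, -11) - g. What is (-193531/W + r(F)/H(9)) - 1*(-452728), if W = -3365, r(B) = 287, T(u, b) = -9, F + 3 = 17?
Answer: 27424252763/60570 ≈ 4.5277e+5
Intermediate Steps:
F = 14 (F = -3 + 17 = 14)
H(g) = -9 - g
(-193531/W + r(F)/H(9)) - 1*(-452728) = (-193531/(-3365) + 287/(-9 - 1*9)) - 1*(-452728) = (-193531*(-1/3365) + 287/(-9 - 9)) + 452728 = (193531/3365 + 287/(-18)) + 452728 = (193531/3365 + 287*(-1/18)) + 452728 = (193531/3365 - 287/18) + 452728 = 2517803/60570 + 452728 = 27424252763/60570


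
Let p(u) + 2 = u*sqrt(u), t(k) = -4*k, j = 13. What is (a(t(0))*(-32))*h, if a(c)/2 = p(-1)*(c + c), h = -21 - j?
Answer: 0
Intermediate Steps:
p(u) = -2 + u**(3/2) (p(u) = -2 + u*sqrt(u) = -2 + u**(3/2))
h = -34 (h = -21 - 1*13 = -21 - 13 = -34)
a(c) = 4*c*(-2 - I) (a(c) = 2*((-2 + (-1)**(3/2))*(c + c)) = 2*((-2 - I)*(2*c)) = 2*(2*c*(-2 - I)) = 4*c*(-2 - I))
(a(t(0))*(-32))*h = (-4*(-4*0)*(2 + I)*(-32))*(-34) = (-4*0*(2 + I)*(-32))*(-34) = (0*(-32))*(-34) = 0*(-34) = 0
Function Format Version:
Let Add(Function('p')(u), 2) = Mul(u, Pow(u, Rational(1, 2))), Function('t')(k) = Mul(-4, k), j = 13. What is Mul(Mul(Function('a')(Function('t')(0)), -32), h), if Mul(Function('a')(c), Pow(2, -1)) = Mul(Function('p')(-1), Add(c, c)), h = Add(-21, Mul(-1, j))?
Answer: 0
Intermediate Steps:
Function('p')(u) = Add(-2, Pow(u, Rational(3, 2))) (Function('p')(u) = Add(-2, Mul(u, Pow(u, Rational(1, 2)))) = Add(-2, Pow(u, Rational(3, 2))))
h = -34 (h = Add(-21, Mul(-1, 13)) = Add(-21, -13) = -34)
Function('a')(c) = Mul(4, c, Add(-2, Mul(-1, I))) (Function('a')(c) = Mul(2, Mul(Add(-2, Pow(-1, Rational(3, 2))), Add(c, c))) = Mul(2, Mul(Add(-2, Mul(-1, I)), Mul(2, c))) = Mul(2, Mul(2, c, Add(-2, Mul(-1, I)))) = Mul(4, c, Add(-2, Mul(-1, I))))
Mul(Mul(Function('a')(Function('t')(0)), -32), h) = Mul(Mul(Mul(-4, Mul(-4, 0), Add(2, I)), -32), -34) = Mul(Mul(Mul(-4, 0, Add(2, I)), -32), -34) = Mul(Mul(0, -32), -34) = Mul(0, -34) = 0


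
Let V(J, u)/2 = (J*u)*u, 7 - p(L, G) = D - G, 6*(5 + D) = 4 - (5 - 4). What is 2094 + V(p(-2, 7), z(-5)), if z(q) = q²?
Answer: 25219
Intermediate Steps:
D = -9/2 (D = -5 + (4 - (5 - 4))/6 = -5 + (4 - 1*1)/6 = -5 + (4 - 1)/6 = -5 + (⅙)*3 = -5 + ½ = -9/2 ≈ -4.5000)
p(L, G) = 23/2 + G (p(L, G) = 7 - (-9/2 - G) = 7 + (9/2 + G) = 23/2 + G)
V(J, u) = 2*J*u² (V(J, u) = 2*((J*u)*u) = 2*(J*u²) = 2*J*u²)
2094 + V(p(-2, 7), z(-5)) = 2094 + 2*(23/2 + 7)*((-5)²)² = 2094 + 2*(37/2)*25² = 2094 + 2*(37/2)*625 = 2094 + 23125 = 25219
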